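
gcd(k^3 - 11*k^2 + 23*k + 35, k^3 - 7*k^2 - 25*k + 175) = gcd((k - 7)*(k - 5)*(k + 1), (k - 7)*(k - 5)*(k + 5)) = k^2 - 12*k + 35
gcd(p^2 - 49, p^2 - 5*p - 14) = p - 7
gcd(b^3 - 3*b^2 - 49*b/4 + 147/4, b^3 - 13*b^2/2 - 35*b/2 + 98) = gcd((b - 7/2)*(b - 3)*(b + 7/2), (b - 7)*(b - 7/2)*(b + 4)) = b - 7/2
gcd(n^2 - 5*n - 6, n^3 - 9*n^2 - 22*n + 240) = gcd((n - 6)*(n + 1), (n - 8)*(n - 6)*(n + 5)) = n - 6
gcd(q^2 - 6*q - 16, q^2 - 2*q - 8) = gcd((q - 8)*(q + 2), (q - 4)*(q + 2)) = q + 2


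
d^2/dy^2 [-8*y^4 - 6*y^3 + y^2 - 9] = -96*y^2 - 36*y + 2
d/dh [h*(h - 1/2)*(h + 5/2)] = 3*h^2 + 4*h - 5/4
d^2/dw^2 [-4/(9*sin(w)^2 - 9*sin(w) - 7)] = 36*(-36*sin(w)^4 + 27*sin(w)^3 + 17*sin(w)^2 - 47*sin(w) + 32)/(-9*sin(w)^2 + 9*sin(w) + 7)^3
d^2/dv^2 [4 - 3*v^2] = -6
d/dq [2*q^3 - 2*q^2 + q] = 6*q^2 - 4*q + 1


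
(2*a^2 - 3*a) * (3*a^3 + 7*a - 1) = 6*a^5 - 9*a^4 + 14*a^3 - 23*a^2 + 3*a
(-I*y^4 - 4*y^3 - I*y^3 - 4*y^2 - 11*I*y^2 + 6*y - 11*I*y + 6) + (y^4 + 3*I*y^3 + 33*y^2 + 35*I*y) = y^4 - I*y^4 - 4*y^3 + 2*I*y^3 + 29*y^2 - 11*I*y^2 + 6*y + 24*I*y + 6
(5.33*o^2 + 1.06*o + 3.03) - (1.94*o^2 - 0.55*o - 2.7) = 3.39*o^2 + 1.61*o + 5.73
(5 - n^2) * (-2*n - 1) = 2*n^3 + n^2 - 10*n - 5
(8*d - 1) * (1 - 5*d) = -40*d^2 + 13*d - 1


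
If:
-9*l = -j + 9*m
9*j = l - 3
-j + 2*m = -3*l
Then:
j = -27/74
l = -21/74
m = 9/37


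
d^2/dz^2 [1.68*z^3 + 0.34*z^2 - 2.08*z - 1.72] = 10.08*z + 0.68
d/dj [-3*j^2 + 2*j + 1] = 2 - 6*j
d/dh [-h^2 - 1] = -2*h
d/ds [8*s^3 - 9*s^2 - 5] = 6*s*(4*s - 3)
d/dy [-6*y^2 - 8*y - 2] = -12*y - 8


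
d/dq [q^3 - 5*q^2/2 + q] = 3*q^2 - 5*q + 1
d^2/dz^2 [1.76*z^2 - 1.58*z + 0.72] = 3.52000000000000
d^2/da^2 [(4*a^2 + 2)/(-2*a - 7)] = -408/(8*a^3 + 84*a^2 + 294*a + 343)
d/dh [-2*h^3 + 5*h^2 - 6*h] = -6*h^2 + 10*h - 6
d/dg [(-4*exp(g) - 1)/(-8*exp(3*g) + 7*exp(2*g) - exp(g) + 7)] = (-(4*exp(g) + 1)*(24*exp(2*g) - 14*exp(g) + 1) + 32*exp(3*g) - 28*exp(2*g) + 4*exp(g) - 28)*exp(g)/(8*exp(3*g) - 7*exp(2*g) + exp(g) - 7)^2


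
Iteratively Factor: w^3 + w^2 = (w)*(w^2 + w) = w*(w + 1)*(w)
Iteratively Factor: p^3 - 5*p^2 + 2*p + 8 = (p - 2)*(p^2 - 3*p - 4) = (p - 4)*(p - 2)*(p + 1)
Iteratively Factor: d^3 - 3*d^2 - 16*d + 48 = (d - 4)*(d^2 + d - 12) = (d - 4)*(d + 4)*(d - 3)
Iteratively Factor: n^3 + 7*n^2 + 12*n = (n + 3)*(n^2 + 4*n) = (n + 3)*(n + 4)*(n)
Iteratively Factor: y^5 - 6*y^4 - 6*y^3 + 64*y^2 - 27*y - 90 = (y - 2)*(y^4 - 4*y^3 - 14*y^2 + 36*y + 45) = (y - 2)*(y + 1)*(y^3 - 5*y^2 - 9*y + 45) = (y - 3)*(y - 2)*(y + 1)*(y^2 - 2*y - 15) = (y - 5)*(y - 3)*(y - 2)*(y + 1)*(y + 3)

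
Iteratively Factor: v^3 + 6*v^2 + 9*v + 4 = (v + 1)*(v^2 + 5*v + 4) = (v + 1)*(v + 4)*(v + 1)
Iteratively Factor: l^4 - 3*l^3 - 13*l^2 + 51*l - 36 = (l + 4)*(l^3 - 7*l^2 + 15*l - 9) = (l - 1)*(l + 4)*(l^2 - 6*l + 9) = (l - 3)*(l - 1)*(l + 4)*(l - 3)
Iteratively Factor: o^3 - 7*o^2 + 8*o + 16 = (o + 1)*(o^2 - 8*o + 16) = (o - 4)*(o + 1)*(o - 4)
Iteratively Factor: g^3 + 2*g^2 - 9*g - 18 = (g - 3)*(g^2 + 5*g + 6) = (g - 3)*(g + 3)*(g + 2)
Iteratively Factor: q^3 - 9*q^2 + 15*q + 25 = (q - 5)*(q^2 - 4*q - 5) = (q - 5)*(q + 1)*(q - 5)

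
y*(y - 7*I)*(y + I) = y^3 - 6*I*y^2 + 7*y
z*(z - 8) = z^2 - 8*z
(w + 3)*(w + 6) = w^2 + 9*w + 18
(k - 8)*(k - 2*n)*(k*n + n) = k^3*n - 2*k^2*n^2 - 7*k^2*n + 14*k*n^2 - 8*k*n + 16*n^2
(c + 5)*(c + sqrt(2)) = c^2 + sqrt(2)*c + 5*c + 5*sqrt(2)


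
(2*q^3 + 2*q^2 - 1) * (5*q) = 10*q^4 + 10*q^3 - 5*q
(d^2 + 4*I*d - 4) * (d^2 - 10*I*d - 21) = d^4 - 6*I*d^3 + 15*d^2 - 44*I*d + 84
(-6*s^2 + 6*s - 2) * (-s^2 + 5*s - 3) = 6*s^4 - 36*s^3 + 50*s^2 - 28*s + 6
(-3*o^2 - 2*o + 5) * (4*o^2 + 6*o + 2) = -12*o^4 - 26*o^3 + 2*o^2 + 26*o + 10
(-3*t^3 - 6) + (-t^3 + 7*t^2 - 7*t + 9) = -4*t^3 + 7*t^2 - 7*t + 3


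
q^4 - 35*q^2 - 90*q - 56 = (q - 7)*(q + 1)*(q + 2)*(q + 4)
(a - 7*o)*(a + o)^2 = a^3 - 5*a^2*o - 13*a*o^2 - 7*o^3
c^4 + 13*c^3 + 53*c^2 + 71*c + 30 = (c + 1)^2*(c + 5)*(c + 6)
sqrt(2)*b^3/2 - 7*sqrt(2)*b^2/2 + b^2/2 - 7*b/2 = b*(b - 7)*(sqrt(2)*b/2 + 1/2)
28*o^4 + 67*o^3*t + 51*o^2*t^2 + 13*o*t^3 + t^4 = (o + t)^2*(4*o + t)*(7*o + t)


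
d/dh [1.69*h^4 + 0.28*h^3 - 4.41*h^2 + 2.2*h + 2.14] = 6.76*h^3 + 0.84*h^2 - 8.82*h + 2.2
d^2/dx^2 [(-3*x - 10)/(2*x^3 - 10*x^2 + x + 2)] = 2*(-(3*x + 10)*(6*x^2 - 20*x + 1)^2 + (18*x^2 - 60*x + 2*(3*x - 5)*(3*x + 10) + 3)*(2*x^3 - 10*x^2 + x + 2))/(2*x^3 - 10*x^2 + x + 2)^3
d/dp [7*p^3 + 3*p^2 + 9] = 3*p*(7*p + 2)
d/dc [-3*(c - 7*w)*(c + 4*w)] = -6*c + 9*w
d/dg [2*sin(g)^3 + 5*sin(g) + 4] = (6*sin(g)^2 + 5)*cos(g)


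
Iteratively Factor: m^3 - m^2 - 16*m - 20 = (m - 5)*(m^2 + 4*m + 4) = (m - 5)*(m + 2)*(m + 2)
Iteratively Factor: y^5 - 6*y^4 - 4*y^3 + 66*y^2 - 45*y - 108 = (y - 3)*(y^4 - 3*y^3 - 13*y^2 + 27*y + 36) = (y - 4)*(y - 3)*(y^3 + y^2 - 9*y - 9) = (y - 4)*(y - 3)*(y + 3)*(y^2 - 2*y - 3) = (y - 4)*(y - 3)^2*(y + 3)*(y + 1)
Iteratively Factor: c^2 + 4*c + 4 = (c + 2)*(c + 2)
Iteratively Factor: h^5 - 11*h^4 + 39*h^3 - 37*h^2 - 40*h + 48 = (h - 4)*(h^4 - 7*h^3 + 11*h^2 + 7*h - 12) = (h - 4)*(h - 1)*(h^3 - 6*h^2 + 5*h + 12) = (h - 4)^2*(h - 1)*(h^2 - 2*h - 3) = (h - 4)^2*(h - 3)*(h - 1)*(h + 1)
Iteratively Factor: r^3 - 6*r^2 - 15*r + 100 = (r - 5)*(r^2 - r - 20) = (r - 5)*(r + 4)*(r - 5)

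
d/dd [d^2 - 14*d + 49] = 2*d - 14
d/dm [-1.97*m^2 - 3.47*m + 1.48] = -3.94*m - 3.47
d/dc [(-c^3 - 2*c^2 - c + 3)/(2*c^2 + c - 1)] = (-2*c^4 - 2*c^3 + 3*c^2 - 8*c - 2)/(4*c^4 + 4*c^3 - 3*c^2 - 2*c + 1)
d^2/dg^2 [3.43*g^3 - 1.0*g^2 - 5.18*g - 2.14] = 20.58*g - 2.0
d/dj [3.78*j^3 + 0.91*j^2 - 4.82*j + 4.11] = 11.34*j^2 + 1.82*j - 4.82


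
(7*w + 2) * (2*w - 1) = 14*w^2 - 3*w - 2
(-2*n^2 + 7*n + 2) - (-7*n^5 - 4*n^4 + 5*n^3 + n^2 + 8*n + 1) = 7*n^5 + 4*n^4 - 5*n^3 - 3*n^2 - n + 1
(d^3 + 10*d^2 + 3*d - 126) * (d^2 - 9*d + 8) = d^5 + d^4 - 79*d^3 - 73*d^2 + 1158*d - 1008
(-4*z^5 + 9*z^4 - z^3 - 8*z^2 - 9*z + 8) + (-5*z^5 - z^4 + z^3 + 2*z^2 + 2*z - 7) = -9*z^5 + 8*z^4 - 6*z^2 - 7*z + 1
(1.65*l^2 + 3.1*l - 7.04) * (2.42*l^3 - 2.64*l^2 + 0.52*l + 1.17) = 3.993*l^5 + 3.146*l^4 - 24.3628*l^3 + 22.1281*l^2 - 0.0338000000000003*l - 8.2368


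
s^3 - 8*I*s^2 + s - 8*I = (s - 8*I)*(s - I)*(s + I)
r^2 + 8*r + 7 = (r + 1)*(r + 7)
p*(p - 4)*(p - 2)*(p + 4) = p^4 - 2*p^3 - 16*p^2 + 32*p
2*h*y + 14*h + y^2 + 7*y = (2*h + y)*(y + 7)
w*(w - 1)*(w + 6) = w^3 + 5*w^2 - 6*w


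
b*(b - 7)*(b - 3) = b^3 - 10*b^2 + 21*b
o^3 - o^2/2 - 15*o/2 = o*(o - 3)*(o + 5/2)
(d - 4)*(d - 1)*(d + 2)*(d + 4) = d^4 + d^3 - 18*d^2 - 16*d + 32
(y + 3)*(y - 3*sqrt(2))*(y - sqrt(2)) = y^3 - 4*sqrt(2)*y^2 + 3*y^2 - 12*sqrt(2)*y + 6*y + 18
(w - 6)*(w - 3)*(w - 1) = w^3 - 10*w^2 + 27*w - 18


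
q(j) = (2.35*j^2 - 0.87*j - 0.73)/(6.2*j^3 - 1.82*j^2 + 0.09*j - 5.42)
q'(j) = (4.7*j - 0.87)/(6.2*j^3 - 1.82*j^2 + 0.09*j - 5.42) + (-18.6*j^2 + 3.64*j - 0.09)*(2.35*j^2 - 0.87*j - 0.73)/(6.2*j^3 - 1.82*j^2 + 0.09*j - 5.42)^2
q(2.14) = 0.17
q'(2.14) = -0.09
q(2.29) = 0.16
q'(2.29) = -0.07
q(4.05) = 0.09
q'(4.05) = -0.02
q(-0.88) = -0.17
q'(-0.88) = 0.18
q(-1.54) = -0.19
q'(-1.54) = -0.04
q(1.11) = 1.31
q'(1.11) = -22.33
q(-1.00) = -0.18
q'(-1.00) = 0.11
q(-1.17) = -0.20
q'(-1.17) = 0.03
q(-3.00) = -0.12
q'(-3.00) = -0.04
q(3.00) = 0.12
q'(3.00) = -0.04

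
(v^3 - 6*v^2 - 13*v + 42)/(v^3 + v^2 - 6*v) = (v - 7)/v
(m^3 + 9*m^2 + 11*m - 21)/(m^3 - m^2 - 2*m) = (-m^3 - 9*m^2 - 11*m + 21)/(m*(-m^2 + m + 2))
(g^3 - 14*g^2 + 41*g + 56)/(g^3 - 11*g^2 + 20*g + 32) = (g - 7)/(g - 4)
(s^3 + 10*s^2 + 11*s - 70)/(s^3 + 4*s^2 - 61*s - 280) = (s - 2)/(s - 8)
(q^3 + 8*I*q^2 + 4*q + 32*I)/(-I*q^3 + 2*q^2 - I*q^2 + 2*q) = (I*q^2 - 6*q + 16*I)/(q*(q + 1))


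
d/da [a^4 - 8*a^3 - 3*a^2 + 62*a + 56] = 4*a^3 - 24*a^2 - 6*a + 62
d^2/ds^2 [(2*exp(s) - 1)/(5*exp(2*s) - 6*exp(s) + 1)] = (50*exp(4*s) - 40*exp(3*s) + 30*exp(2*s) - 4*exp(s) - 4)*exp(s)/(125*exp(6*s) - 450*exp(5*s) + 615*exp(4*s) - 396*exp(3*s) + 123*exp(2*s) - 18*exp(s) + 1)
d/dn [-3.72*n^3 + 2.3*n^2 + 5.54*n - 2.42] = -11.16*n^2 + 4.6*n + 5.54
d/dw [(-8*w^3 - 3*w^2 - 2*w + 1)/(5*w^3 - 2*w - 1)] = (15*w^4 + 52*w^3 + 15*w^2 + 6*w + 4)/(25*w^6 - 20*w^4 - 10*w^3 + 4*w^2 + 4*w + 1)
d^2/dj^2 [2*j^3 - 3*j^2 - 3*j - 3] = 12*j - 6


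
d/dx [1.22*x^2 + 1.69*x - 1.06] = 2.44*x + 1.69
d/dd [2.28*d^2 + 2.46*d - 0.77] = 4.56*d + 2.46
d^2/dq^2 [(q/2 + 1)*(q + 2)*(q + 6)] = 3*q + 10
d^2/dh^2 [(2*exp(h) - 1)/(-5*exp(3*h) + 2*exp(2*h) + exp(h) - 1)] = (-200*exp(6*h) + 285*exp(5*h) - 158*exp(4*h) + 140*exp(3*h) - 63*exp(2*h) + 7*exp(h) - 1)*exp(h)/(125*exp(9*h) - 150*exp(8*h) - 15*exp(7*h) + 127*exp(6*h) - 57*exp(5*h) - 24*exp(4*h) + 26*exp(3*h) - 3*exp(2*h) - 3*exp(h) + 1)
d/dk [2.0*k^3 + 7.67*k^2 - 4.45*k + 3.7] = 6.0*k^2 + 15.34*k - 4.45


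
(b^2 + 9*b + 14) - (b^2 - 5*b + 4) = 14*b + 10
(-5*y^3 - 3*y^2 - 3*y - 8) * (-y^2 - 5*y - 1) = 5*y^5 + 28*y^4 + 23*y^3 + 26*y^2 + 43*y + 8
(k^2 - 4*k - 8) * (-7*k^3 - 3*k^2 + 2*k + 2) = -7*k^5 + 25*k^4 + 70*k^3 + 18*k^2 - 24*k - 16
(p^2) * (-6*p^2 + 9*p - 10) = -6*p^4 + 9*p^3 - 10*p^2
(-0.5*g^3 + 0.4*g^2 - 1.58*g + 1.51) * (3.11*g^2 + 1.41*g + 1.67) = -1.555*g^5 + 0.539*g^4 - 5.1848*g^3 + 3.1363*g^2 - 0.5095*g + 2.5217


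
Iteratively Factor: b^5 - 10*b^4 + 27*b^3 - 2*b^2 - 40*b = (b + 1)*(b^4 - 11*b^3 + 38*b^2 - 40*b) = (b - 2)*(b + 1)*(b^3 - 9*b^2 + 20*b) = b*(b - 2)*(b + 1)*(b^2 - 9*b + 20) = b*(b - 5)*(b - 2)*(b + 1)*(b - 4)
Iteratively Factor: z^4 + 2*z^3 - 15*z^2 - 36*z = (z - 4)*(z^3 + 6*z^2 + 9*z) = (z - 4)*(z + 3)*(z^2 + 3*z) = z*(z - 4)*(z + 3)*(z + 3)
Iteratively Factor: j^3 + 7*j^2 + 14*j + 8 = (j + 4)*(j^2 + 3*j + 2) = (j + 1)*(j + 4)*(j + 2)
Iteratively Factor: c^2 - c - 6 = (c - 3)*(c + 2)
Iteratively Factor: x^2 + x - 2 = (x + 2)*(x - 1)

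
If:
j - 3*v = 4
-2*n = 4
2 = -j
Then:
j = -2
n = -2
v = -2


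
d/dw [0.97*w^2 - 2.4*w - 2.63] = 1.94*w - 2.4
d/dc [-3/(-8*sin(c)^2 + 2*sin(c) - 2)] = 3*(1 - 8*sin(c))*cos(c)/(2*(4*sin(c)^2 - sin(c) + 1)^2)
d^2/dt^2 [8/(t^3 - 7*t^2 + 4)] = 16*(t^2*(3*t - 14)^2 + (7 - 3*t)*(t^3 - 7*t^2 + 4))/(t^3 - 7*t^2 + 4)^3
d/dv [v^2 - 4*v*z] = 2*v - 4*z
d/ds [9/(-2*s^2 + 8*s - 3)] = 36*(s - 2)/(2*s^2 - 8*s + 3)^2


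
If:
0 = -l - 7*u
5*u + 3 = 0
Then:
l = 21/5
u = -3/5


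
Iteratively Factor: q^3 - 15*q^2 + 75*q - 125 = (q - 5)*(q^2 - 10*q + 25) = (q - 5)^2*(q - 5)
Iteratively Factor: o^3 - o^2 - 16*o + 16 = (o - 1)*(o^2 - 16) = (o - 1)*(o + 4)*(o - 4)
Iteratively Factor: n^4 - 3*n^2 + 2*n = (n + 2)*(n^3 - 2*n^2 + n) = (n - 1)*(n + 2)*(n^2 - n) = n*(n - 1)*(n + 2)*(n - 1)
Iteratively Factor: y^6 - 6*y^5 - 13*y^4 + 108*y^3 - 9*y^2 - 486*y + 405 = (y - 3)*(y^5 - 3*y^4 - 22*y^3 + 42*y^2 + 117*y - 135) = (y - 3)*(y + 3)*(y^4 - 6*y^3 - 4*y^2 + 54*y - 45) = (y - 5)*(y - 3)*(y + 3)*(y^3 - y^2 - 9*y + 9) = (y - 5)*(y - 3)*(y + 3)^2*(y^2 - 4*y + 3) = (y - 5)*(y - 3)^2*(y + 3)^2*(y - 1)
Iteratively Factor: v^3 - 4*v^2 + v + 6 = (v - 3)*(v^2 - v - 2) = (v - 3)*(v - 2)*(v + 1)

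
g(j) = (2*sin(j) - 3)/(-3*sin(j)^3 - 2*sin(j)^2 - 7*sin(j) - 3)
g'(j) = (2*sin(j) - 3)*(9*sin(j)^2*cos(j) + 4*sin(j)*cos(j) + 7*cos(j))/(-3*sin(j)^3 - 2*sin(j)^2 - 7*sin(j) - 3)^2 + 2*cos(j)/(-3*sin(j)^3 - 2*sin(j)^2 - 7*sin(j) - 3)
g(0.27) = 0.49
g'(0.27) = -1.19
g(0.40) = 0.36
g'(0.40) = -0.82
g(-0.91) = -1.66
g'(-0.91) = -3.05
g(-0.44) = 25.77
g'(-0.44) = -1093.33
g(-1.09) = -1.28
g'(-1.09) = -1.43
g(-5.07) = 0.08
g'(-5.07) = -0.09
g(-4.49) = 0.07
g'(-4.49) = 0.05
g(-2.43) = -2.77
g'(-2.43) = 10.14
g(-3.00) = 1.61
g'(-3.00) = 6.12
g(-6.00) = 0.47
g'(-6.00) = -1.14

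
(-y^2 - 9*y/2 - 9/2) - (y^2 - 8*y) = -2*y^2 + 7*y/2 - 9/2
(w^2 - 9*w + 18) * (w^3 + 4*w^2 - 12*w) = w^5 - 5*w^4 - 30*w^3 + 180*w^2 - 216*w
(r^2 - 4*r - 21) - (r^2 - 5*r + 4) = r - 25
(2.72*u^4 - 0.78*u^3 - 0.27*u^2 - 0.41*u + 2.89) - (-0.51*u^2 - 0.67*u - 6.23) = 2.72*u^4 - 0.78*u^3 + 0.24*u^2 + 0.26*u + 9.12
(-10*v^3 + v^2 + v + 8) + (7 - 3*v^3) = -13*v^3 + v^2 + v + 15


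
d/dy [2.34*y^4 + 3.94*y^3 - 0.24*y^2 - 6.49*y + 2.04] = 9.36*y^3 + 11.82*y^2 - 0.48*y - 6.49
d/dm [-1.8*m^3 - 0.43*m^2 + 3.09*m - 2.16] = -5.4*m^2 - 0.86*m + 3.09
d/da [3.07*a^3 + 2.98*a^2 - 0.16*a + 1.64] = 9.21*a^2 + 5.96*a - 0.16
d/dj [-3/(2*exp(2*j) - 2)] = 3/(4*sinh(j)^2)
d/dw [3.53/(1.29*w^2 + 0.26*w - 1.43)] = (-9.1074*w - 0.9178)/(1.29*w^2 + 0.26*w - 1.43)^2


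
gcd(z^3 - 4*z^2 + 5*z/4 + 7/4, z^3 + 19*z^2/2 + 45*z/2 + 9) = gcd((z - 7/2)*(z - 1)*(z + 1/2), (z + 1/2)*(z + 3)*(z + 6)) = z + 1/2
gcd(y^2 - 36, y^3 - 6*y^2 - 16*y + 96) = y - 6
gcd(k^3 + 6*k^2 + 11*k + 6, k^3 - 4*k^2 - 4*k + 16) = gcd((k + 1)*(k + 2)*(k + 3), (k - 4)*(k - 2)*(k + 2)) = k + 2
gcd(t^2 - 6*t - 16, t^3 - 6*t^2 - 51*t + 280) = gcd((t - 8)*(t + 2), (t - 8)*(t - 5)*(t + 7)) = t - 8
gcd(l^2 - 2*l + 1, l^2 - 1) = l - 1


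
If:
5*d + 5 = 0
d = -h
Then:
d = -1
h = 1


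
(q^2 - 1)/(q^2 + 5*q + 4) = (q - 1)/(q + 4)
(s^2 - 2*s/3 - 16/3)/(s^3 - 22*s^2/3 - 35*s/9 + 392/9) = 3*(s + 2)/(3*s^2 - 14*s - 49)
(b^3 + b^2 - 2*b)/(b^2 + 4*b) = (b^2 + b - 2)/(b + 4)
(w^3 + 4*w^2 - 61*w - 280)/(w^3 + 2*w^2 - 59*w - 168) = (w + 5)/(w + 3)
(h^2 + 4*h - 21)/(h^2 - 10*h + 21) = (h + 7)/(h - 7)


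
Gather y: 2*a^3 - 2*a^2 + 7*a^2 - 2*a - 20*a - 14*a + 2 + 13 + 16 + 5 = 2*a^3 + 5*a^2 - 36*a + 36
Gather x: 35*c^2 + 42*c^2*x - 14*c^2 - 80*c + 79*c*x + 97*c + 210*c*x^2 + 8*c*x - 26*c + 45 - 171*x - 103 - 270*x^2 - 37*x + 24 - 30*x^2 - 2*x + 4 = 21*c^2 - 9*c + x^2*(210*c - 300) + x*(42*c^2 + 87*c - 210) - 30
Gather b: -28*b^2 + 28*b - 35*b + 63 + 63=-28*b^2 - 7*b + 126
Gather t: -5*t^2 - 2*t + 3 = -5*t^2 - 2*t + 3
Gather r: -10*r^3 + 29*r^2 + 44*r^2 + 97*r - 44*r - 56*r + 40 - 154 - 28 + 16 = -10*r^3 + 73*r^2 - 3*r - 126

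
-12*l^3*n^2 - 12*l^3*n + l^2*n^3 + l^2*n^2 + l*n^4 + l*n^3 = n*(-3*l + n)*(4*l + n)*(l*n + l)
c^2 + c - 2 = (c - 1)*(c + 2)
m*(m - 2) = m^2 - 2*m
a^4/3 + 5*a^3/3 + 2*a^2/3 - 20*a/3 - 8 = (a/3 + 1)*(a - 2)*(a + 2)^2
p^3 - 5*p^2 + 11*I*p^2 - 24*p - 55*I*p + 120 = (p - 5)*(p + 3*I)*(p + 8*I)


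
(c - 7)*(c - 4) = c^2 - 11*c + 28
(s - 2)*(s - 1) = s^2 - 3*s + 2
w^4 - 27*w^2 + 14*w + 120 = (w - 4)*(w - 3)*(w + 2)*(w + 5)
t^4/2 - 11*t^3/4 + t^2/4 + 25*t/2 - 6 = (t/2 + 1)*(t - 4)*(t - 3)*(t - 1/2)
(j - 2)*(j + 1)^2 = j^3 - 3*j - 2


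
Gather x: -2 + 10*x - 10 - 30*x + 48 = 36 - 20*x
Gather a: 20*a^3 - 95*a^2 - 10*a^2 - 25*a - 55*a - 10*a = 20*a^3 - 105*a^2 - 90*a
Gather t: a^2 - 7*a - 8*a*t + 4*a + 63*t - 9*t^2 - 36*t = a^2 - 3*a - 9*t^2 + t*(27 - 8*a)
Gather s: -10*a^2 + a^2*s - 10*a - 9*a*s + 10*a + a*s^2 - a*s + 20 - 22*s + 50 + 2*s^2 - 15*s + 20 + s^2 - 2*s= -10*a^2 + s^2*(a + 3) + s*(a^2 - 10*a - 39) + 90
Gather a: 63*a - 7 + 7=63*a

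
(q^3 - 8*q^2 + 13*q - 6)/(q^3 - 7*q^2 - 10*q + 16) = (q^2 - 7*q + 6)/(q^2 - 6*q - 16)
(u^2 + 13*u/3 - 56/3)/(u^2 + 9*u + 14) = (u - 8/3)/(u + 2)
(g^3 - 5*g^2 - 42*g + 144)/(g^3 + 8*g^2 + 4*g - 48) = (g^2 - 11*g + 24)/(g^2 + 2*g - 8)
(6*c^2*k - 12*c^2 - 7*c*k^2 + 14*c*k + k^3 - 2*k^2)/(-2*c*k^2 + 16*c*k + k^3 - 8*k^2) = (-6*c^2*k + 12*c^2 + 7*c*k^2 - 14*c*k - k^3 + 2*k^2)/(k*(2*c*k - 16*c - k^2 + 8*k))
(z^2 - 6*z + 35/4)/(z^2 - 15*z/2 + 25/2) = (z - 7/2)/(z - 5)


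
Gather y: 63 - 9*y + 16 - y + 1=80 - 10*y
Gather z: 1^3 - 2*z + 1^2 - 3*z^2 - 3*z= -3*z^2 - 5*z + 2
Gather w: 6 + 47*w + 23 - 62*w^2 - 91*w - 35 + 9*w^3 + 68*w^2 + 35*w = 9*w^3 + 6*w^2 - 9*w - 6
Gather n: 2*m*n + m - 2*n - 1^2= m + n*(2*m - 2) - 1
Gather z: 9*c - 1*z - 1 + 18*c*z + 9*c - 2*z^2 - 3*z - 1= 18*c - 2*z^2 + z*(18*c - 4) - 2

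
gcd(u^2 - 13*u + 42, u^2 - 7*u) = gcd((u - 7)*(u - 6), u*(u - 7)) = u - 7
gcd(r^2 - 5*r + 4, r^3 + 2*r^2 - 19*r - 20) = r - 4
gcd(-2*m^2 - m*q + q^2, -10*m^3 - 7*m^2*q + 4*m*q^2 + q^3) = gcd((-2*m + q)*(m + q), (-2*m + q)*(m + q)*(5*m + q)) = -2*m^2 - m*q + q^2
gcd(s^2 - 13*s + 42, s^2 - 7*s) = s - 7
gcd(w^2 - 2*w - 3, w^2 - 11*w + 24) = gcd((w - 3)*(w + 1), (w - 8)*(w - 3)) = w - 3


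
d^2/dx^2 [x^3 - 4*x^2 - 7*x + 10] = 6*x - 8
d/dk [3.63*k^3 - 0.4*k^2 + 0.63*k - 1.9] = 10.89*k^2 - 0.8*k + 0.63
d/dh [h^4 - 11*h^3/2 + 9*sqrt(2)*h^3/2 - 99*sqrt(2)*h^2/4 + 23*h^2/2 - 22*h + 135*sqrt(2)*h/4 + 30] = 4*h^3 - 33*h^2/2 + 27*sqrt(2)*h^2/2 - 99*sqrt(2)*h/2 + 23*h - 22 + 135*sqrt(2)/4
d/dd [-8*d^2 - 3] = -16*d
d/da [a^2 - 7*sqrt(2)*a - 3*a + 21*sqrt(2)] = 2*a - 7*sqrt(2) - 3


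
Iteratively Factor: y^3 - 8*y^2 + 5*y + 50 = (y - 5)*(y^2 - 3*y - 10) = (y - 5)*(y + 2)*(y - 5)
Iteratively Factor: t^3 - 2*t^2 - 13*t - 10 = (t - 5)*(t^2 + 3*t + 2) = (t - 5)*(t + 1)*(t + 2)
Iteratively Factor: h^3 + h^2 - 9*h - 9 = (h + 1)*(h^2 - 9) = (h + 1)*(h + 3)*(h - 3)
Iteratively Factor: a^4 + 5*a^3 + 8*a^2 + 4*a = (a + 1)*(a^3 + 4*a^2 + 4*a) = a*(a + 1)*(a^2 + 4*a + 4) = a*(a + 1)*(a + 2)*(a + 2)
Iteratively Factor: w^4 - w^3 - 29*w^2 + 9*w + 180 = (w - 3)*(w^3 + 2*w^2 - 23*w - 60) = (w - 3)*(w + 4)*(w^2 - 2*w - 15) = (w - 5)*(w - 3)*(w + 4)*(w + 3)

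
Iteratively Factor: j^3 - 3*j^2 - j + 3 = (j + 1)*(j^2 - 4*j + 3) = (j - 1)*(j + 1)*(j - 3)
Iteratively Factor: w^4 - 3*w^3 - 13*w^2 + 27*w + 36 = (w - 4)*(w^3 + w^2 - 9*w - 9) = (w - 4)*(w + 3)*(w^2 - 2*w - 3) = (w - 4)*(w + 1)*(w + 3)*(w - 3)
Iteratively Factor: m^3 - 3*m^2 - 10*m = (m - 5)*(m^2 + 2*m) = (m - 5)*(m + 2)*(m)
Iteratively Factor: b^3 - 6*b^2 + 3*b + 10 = (b - 2)*(b^2 - 4*b - 5) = (b - 5)*(b - 2)*(b + 1)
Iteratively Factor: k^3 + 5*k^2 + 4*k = (k + 4)*(k^2 + k) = (k + 1)*(k + 4)*(k)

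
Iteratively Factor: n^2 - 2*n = (n - 2)*(n)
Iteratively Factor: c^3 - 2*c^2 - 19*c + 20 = (c + 4)*(c^2 - 6*c + 5) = (c - 1)*(c + 4)*(c - 5)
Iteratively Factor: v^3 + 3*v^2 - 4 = (v + 2)*(v^2 + v - 2) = (v - 1)*(v + 2)*(v + 2)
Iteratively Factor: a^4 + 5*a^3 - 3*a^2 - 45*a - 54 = (a + 3)*(a^3 + 2*a^2 - 9*a - 18) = (a - 3)*(a + 3)*(a^2 + 5*a + 6) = (a - 3)*(a + 3)^2*(a + 2)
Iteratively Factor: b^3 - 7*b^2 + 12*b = (b - 4)*(b^2 - 3*b) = b*(b - 4)*(b - 3)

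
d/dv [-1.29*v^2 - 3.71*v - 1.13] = -2.58*v - 3.71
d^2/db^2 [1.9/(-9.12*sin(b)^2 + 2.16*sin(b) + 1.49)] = (-632.12544*sin(b)^4 + 112.28544*sin(b)^3 + 836.04864*sin(b)^2 - 218.45592*sin(b) + 69.36672)/(-9.12*sin(b)^2 + 2.16*sin(b) + 1.49)^3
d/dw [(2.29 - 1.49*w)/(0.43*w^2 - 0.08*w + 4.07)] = (0.6407*w^2 - 1.9694*w - 5.8811)/(0.1849*w^4 - 0.0688*w^3 + 3.5066*w^2 - 0.6512*w + 16.5649)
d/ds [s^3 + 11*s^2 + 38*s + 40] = 3*s^2 + 22*s + 38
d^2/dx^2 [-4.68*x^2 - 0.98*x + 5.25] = -9.36000000000000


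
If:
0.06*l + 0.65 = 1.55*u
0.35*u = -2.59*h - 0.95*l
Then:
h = 3.97361647361647 - 9.61068211068211*u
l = 25.8333333333333*u - 10.8333333333333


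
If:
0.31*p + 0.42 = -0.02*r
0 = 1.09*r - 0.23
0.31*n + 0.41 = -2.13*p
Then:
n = 8.08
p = -1.37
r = 0.21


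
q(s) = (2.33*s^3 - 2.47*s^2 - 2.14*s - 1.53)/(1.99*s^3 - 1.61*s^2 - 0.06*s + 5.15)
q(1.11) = -0.65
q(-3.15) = 1.26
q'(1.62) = 1.07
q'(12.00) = 0.00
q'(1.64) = 1.07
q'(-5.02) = 0.01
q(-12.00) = 1.19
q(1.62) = -0.17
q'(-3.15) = 0.07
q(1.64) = -0.15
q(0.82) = -0.72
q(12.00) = 1.13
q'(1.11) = 0.58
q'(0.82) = -0.11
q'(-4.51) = 0.02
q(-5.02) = 1.21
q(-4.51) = 1.22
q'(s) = (-5.97*s^2 + 3.22*s + 0.06)*(2.33*s^3 - 2.47*s^2 - 2.14*s - 1.53)/(1.99*s^3 - 1.61*s^2 - 0.06*s + 5.15)^2 + (6.99*s^2 - 4.94*s - 2.14)/(1.99*s^3 - 1.61*s^2 - 0.06*s + 5.15) = (1.164*s^4 + 8.2376*s^3 + 41.8354*s^2 - 30.3676*s - 11.1128)/(3.9601*s^6 - 6.4078*s^5 + 2.3533*s^4 + 20.6902*s^3 - 16.5794*s^2 - 0.618*s + 26.5225)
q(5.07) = 1.02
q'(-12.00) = 0.00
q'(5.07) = 0.06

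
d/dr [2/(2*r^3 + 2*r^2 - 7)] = 4*r*(-3*r - 2)/(2*r^3 + 2*r^2 - 7)^2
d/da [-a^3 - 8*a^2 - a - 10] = -3*a^2 - 16*a - 1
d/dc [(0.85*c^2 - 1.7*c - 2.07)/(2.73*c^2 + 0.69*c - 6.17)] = (5.2275*c^2 + 0.8132*c + 11.9173)/(7.4529*c^4 + 3.7674*c^3 - 33.2121*c^2 - 8.5146*c + 38.0689)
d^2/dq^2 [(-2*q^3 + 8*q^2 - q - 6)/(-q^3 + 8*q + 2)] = 2*(-8*q^6 + 51*q^5 - 132*q^4 + 24*q^3 - 36*q^2 + 60*q + 336)/(q^9 - 24*q^7 - 6*q^6 + 192*q^5 + 96*q^4 - 500*q^3 - 384*q^2 - 96*q - 8)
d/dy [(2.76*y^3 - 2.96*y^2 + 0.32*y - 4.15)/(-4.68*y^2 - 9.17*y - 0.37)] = (-12.9168*y^4 - 50.6184*y^3 + 25.5772*y^2 - 36.6536*y - 38.1739)/(21.9024*y^4 + 85.8312*y^3 + 87.5521*y^2 + 6.7858*y + 0.1369)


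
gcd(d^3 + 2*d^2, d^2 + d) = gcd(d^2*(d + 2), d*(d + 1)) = d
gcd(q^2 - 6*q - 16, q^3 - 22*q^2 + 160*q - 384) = q - 8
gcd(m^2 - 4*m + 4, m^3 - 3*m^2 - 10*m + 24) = m - 2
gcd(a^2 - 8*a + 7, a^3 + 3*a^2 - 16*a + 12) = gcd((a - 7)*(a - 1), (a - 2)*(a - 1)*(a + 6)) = a - 1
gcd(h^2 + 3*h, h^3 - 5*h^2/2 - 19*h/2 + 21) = h + 3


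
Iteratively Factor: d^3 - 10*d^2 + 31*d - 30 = (d - 5)*(d^2 - 5*d + 6) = (d - 5)*(d - 2)*(d - 3)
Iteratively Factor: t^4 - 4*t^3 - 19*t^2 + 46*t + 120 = (t - 5)*(t^3 + t^2 - 14*t - 24) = (t - 5)*(t - 4)*(t^2 + 5*t + 6) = (t - 5)*(t - 4)*(t + 3)*(t + 2)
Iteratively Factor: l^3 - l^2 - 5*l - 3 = (l + 1)*(l^2 - 2*l - 3) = (l - 3)*(l + 1)*(l + 1)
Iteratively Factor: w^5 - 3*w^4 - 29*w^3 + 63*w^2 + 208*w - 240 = (w + 4)*(w^4 - 7*w^3 - w^2 + 67*w - 60) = (w - 4)*(w + 4)*(w^3 - 3*w^2 - 13*w + 15) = (w - 4)*(w - 1)*(w + 4)*(w^2 - 2*w - 15) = (w - 4)*(w - 1)*(w + 3)*(w + 4)*(w - 5)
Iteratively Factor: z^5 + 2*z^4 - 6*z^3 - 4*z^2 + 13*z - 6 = (z - 1)*(z^4 + 3*z^3 - 3*z^2 - 7*z + 6) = (z - 1)^2*(z^3 + 4*z^2 + z - 6) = (z - 1)^2*(z + 3)*(z^2 + z - 2) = (z - 1)^3*(z + 3)*(z + 2)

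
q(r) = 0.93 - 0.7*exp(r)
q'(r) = -0.7*exp(r)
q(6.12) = -317.48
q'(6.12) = -318.41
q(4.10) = -41.31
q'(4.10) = -42.24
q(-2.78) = 0.89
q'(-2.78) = -0.04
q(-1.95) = 0.83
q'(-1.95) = -0.10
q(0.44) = -0.16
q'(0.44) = -1.09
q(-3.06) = 0.90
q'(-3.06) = -0.03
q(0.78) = -0.60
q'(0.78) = -1.53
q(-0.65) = 0.56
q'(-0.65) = -0.37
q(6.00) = -281.47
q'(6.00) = -282.40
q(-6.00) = 0.93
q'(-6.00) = 0.00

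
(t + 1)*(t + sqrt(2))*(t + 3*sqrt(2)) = t^3 + t^2 + 4*sqrt(2)*t^2 + 4*sqrt(2)*t + 6*t + 6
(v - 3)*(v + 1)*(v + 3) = v^3 + v^2 - 9*v - 9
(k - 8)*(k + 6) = k^2 - 2*k - 48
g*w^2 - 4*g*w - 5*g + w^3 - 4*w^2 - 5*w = (g + w)*(w - 5)*(w + 1)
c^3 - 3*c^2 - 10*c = c*(c - 5)*(c + 2)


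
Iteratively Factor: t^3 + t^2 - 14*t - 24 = (t - 4)*(t^2 + 5*t + 6) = (t - 4)*(t + 3)*(t + 2)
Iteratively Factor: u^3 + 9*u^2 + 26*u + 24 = (u + 3)*(u^2 + 6*u + 8) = (u + 2)*(u + 3)*(u + 4)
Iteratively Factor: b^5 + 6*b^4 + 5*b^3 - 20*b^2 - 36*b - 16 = (b + 2)*(b^4 + 4*b^3 - 3*b^2 - 14*b - 8) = (b + 1)*(b + 2)*(b^3 + 3*b^2 - 6*b - 8) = (b - 2)*(b + 1)*(b + 2)*(b^2 + 5*b + 4) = (b - 2)*(b + 1)*(b + 2)*(b + 4)*(b + 1)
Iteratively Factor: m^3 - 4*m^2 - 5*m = (m - 5)*(m^2 + m) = (m - 5)*(m + 1)*(m)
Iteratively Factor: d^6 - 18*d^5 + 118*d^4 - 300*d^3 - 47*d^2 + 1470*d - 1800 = (d - 5)*(d^5 - 13*d^4 + 53*d^3 - 35*d^2 - 222*d + 360) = (d - 5)*(d - 3)*(d^4 - 10*d^3 + 23*d^2 + 34*d - 120) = (d - 5)*(d - 4)*(d - 3)*(d^3 - 6*d^2 - d + 30) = (d - 5)*(d - 4)*(d - 3)^2*(d^2 - 3*d - 10) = (d - 5)*(d - 4)*(d - 3)^2*(d + 2)*(d - 5)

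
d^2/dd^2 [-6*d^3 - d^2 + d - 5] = -36*d - 2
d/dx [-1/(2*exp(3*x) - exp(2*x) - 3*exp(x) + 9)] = (6*exp(2*x) - 2*exp(x) - 3)*exp(x)/(2*exp(3*x) - exp(2*x) - 3*exp(x) + 9)^2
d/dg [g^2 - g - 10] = 2*g - 1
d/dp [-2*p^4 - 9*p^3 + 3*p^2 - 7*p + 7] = -8*p^3 - 27*p^2 + 6*p - 7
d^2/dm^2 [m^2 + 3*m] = 2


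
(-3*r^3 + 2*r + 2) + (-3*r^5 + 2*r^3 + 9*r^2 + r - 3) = -3*r^5 - r^3 + 9*r^2 + 3*r - 1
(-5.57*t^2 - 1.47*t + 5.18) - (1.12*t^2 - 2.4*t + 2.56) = -6.69*t^2 + 0.93*t + 2.62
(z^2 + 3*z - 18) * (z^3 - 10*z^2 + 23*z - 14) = z^5 - 7*z^4 - 25*z^3 + 235*z^2 - 456*z + 252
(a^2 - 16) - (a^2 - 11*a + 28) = 11*a - 44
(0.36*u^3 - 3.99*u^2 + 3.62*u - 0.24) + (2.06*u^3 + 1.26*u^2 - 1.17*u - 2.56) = 2.42*u^3 - 2.73*u^2 + 2.45*u - 2.8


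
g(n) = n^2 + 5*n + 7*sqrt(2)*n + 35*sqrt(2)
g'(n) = 2*n + 5 + 7*sqrt(2)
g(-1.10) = 34.32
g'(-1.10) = 12.70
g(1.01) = 65.57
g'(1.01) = 16.92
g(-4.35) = 3.61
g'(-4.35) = 6.20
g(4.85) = 145.28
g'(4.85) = 24.60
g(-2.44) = 19.10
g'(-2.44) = 10.02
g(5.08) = 150.99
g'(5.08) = 25.06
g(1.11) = 67.27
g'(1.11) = 17.12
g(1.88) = 81.04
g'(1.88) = 18.66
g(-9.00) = -3.60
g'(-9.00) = -3.10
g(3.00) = 103.20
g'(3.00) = 20.90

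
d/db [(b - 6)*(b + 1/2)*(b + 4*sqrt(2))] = 3*b^2 - 11*b + 8*sqrt(2)*b - 22*sqrt(2) - 3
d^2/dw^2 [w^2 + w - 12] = 2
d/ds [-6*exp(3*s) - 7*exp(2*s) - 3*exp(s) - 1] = (-18*exp(2*s) - 14*exp(s) - 3)*exp(s)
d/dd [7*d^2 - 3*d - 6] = 14*d - 3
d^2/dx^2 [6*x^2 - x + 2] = 12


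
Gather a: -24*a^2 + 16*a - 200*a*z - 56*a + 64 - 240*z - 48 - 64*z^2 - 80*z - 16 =-24*a^2 + a*(-200*z - 40) - 64*z^2 - 320*z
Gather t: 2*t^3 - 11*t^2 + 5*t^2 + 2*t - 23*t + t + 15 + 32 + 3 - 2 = 2*t^3 - 6*t^2 - 20*t + 48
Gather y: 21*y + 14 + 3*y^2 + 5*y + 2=3*y^2 + 26*y + 16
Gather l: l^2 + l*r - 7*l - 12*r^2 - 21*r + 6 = l^2 + l*(r - 7) - 12*r^2 - 21*r + 6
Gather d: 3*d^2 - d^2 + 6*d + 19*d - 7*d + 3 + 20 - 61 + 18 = 2*d^2 + 18*d - 20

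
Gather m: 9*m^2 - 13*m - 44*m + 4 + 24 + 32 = 9*m^2 - 57*m + 60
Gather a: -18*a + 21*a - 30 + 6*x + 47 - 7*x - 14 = 3*a - x + 3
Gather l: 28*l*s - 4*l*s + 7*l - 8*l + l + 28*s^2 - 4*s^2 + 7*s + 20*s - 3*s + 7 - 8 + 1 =24*l*s + 24*s^2 + 24*s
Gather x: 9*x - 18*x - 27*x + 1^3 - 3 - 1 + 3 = -36*x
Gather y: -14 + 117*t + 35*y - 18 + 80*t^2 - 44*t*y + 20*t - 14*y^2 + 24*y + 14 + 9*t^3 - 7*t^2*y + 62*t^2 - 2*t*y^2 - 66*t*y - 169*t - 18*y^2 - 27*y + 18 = 9*t^3 + 142*t^2 - 32*t + y^2*(-2*t - 32) + y*(-7*t^2 - 110*t + 32)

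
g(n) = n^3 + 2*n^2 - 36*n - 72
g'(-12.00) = 348.00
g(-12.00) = -1080.00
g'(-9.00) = 171.00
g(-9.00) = -315.00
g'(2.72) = -2.92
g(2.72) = -135.00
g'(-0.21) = -36.71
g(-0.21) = -64.36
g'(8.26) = 201.72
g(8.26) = 330.66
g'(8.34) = 206.03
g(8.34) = 346.96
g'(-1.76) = -33.75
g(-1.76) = -7.90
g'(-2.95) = -21.69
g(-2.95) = 25.93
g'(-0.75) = -37.31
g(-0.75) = -44.30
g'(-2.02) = -31.84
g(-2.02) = 0.64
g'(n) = 3*n^2 + 4*n - 36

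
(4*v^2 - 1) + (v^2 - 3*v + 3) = 5*v^2 - 3*v + 2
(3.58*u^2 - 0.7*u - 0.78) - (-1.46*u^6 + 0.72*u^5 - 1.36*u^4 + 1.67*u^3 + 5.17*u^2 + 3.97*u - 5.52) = 1.46*u^6 - 0.72*u^5 + 1.36*u^4 - 1.67*u^3 - 1.59*u^2 - 4.67*u + 4.74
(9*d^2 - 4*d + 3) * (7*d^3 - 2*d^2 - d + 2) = 63*d^5 - 46*d^4 + 20*d^3 + 16*d^2 - 11*d + 6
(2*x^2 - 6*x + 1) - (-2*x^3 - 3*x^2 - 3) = 2*x^3 + 5*x^2 - 6*x + 4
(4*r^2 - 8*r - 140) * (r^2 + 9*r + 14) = 4*r^4 + 28*r^3 - 156*r^2 - 1372*r - 1960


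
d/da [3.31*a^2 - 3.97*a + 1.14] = 6.62*a - 3.97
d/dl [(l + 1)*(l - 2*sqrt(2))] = 2*l - 2*sqrt(2) + 1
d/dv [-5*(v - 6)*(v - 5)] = 55 - 10*v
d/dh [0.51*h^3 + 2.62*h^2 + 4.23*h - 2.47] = 1.53*h^2 + 5.24*h + 4.23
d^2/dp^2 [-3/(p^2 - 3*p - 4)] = 6*(-p^2 + 3*p + (2*p - 3)^2 + 4)/(-p^2 + 3*p + 4)^3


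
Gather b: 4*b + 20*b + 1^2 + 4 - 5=24*b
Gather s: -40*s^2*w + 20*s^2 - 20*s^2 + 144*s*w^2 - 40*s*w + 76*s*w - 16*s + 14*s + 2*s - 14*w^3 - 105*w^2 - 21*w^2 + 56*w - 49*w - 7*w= -40*s^2*w + s*(144*w^2 + 36*w) - 14*w^3 - 126*w^2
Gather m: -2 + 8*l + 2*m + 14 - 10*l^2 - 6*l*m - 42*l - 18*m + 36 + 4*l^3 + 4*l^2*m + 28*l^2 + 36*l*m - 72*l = 4*l^3 + 18*l^2 - 106*l + m*(4*l^2 + 30*l - 16) + 48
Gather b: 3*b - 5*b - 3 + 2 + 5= 4 - 2*b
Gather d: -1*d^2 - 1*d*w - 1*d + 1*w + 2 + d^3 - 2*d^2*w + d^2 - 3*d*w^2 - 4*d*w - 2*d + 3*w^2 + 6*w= d^3 - 2*d^2*w + d*(-3*w^2 - 5*w - 3) + 3*w^2 + 7*w + 2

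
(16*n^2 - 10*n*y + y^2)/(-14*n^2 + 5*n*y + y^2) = (-8*n + y)/(7*n + y)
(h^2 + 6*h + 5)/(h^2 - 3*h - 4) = (h + 5)/(h - 4)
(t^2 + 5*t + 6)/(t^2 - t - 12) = (t + 2)/(t - 4)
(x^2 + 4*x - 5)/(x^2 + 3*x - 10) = (x - 1)/(x - 2)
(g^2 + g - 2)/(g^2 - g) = (g + 2)/g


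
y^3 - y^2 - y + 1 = (y - 1)^2*(y + 1)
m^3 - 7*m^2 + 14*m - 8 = (m - 4)*(m - 2)*(m - 1)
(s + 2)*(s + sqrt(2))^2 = s^3 + 2*s^2 + 2*sqrt(2)*s^2 + 2*s + 4*sqrt(2)*s + 4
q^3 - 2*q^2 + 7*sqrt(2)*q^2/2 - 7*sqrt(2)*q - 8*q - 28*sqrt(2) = (q - 4)*(q + 2)*(q + 7*sqrt(2)/2)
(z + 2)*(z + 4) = z^2 + 6*z + 8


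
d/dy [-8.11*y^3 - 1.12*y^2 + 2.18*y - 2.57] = -24.33*y^2 - 2.24*y + 2.18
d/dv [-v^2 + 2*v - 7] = 2 - 2*v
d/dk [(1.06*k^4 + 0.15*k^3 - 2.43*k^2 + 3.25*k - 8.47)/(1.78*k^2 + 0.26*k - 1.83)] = (3.7736*k^5 + 1.0938*k^4 - 7.6812*k^3 - 7.2403*k^2 + 39.047*k - 3.7453)/(3.1684*k^4 + 0.9256*k^3 - 6.4472*k^2 - 0.9516*k + 3.3489)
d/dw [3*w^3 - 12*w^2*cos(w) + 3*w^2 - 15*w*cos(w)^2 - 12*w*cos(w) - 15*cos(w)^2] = 12*w^2*sin(w) + 9*w^2 + 12*w*sin(w) + 15*w*sin(2*w) - 24*w*cos(w) + 6*w + 15*sin(2*w) - 15*cos(w)^2 - 12*cos(w)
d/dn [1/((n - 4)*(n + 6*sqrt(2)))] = ((4 - n)*(n + 6*sqrt(2)) - (n - 4)^2)/((n - 4)^3*(n + 6*sqrt(2))^2)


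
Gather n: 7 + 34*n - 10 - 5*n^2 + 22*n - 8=-5*n^2 + 56*n - 11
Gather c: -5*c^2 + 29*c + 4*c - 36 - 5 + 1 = -5*c^2 + 33*c - 40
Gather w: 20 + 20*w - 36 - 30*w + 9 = -10*w - 7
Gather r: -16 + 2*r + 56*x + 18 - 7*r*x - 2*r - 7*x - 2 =-7*r*x + 49*x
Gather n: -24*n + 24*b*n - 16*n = n*(24*b - 40)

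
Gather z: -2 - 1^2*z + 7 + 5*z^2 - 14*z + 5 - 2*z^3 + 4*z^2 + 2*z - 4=-2*z^3 + 9*z^2 - 13*z + 6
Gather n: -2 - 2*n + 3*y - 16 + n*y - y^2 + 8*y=n*(y - 2) - y^2 + 11*y - 18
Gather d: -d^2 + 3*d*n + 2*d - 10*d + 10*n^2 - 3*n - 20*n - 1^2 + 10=-d^2 + d*(3*n - 8) + 10*n^2 - 23*n + 9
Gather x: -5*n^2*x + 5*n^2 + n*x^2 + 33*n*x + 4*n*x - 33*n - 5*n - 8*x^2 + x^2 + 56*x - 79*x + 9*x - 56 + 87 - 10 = 5*n^2 - 38*n + x^2*(n - 7) + x*(-5*n^2 + 37*n - 14) + 21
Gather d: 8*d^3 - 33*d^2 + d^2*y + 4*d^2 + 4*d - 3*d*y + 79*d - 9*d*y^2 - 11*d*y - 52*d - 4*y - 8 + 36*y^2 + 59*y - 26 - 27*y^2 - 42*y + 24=8*d^3 + d^2*(y - 29) + d*(-9*y^2 - 14*y + 31) + 9*y^2 + 13*y - 10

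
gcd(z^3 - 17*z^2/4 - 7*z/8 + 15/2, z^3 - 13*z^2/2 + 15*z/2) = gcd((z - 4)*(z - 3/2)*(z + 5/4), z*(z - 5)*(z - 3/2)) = z - 3/2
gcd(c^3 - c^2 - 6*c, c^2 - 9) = c - 3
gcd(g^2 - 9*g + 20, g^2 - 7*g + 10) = g - 5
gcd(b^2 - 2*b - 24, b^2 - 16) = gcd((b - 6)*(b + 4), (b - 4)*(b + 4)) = b + 4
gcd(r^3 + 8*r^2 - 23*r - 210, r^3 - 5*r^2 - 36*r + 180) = r^2 + r - 30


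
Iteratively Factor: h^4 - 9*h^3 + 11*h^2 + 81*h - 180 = (h - 3)*(h^3 - 6*h^2 - 7*h + 60) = (h - 3)*(h + 3)*(h^2 - 9*h + 20) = (h - 5)*(h - 3)*(h + 3)*(h - 4)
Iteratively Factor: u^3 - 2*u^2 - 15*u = (u)*(u^2 - 2*u - 15) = u*(u - 5)*(u + 3)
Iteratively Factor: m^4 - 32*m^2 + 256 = (m - 4)*(m^3 + 4*m^2 - 16*m - 64) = (m - 4)^2*(m^2 + 8*m + 16) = (m - 4)^2*(m + 4)*(m + 4)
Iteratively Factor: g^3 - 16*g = (g)*(g^2 - 16) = g*(g + 4)*(g - 4)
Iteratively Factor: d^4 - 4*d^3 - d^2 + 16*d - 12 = (d - 3)*(d^3 - d^2 - 4*d + 4) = (d - 3)*(d - 1)*(d^2 - 4) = (d - 3)*(d - 1)*(d + 2)*(d - 2)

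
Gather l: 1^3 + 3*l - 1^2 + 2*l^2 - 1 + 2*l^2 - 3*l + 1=4*l^2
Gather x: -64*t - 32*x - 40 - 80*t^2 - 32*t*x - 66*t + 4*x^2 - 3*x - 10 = -80*t^2 - 130*t + 4*x^2 + x*(-32*t - 35) - 50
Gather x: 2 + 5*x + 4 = 5*x + 6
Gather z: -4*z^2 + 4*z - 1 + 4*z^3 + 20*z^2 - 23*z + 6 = 4*z^3 + 16*z^2 - 19*z + 5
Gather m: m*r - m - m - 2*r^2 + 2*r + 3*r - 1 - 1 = m*(r - 2) - 2*r^2 + 5*r - 2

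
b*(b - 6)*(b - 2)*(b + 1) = b^4 - 7*b^3 + 4*b^2 + 12*b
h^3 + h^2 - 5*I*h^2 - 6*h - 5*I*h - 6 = (h + 1)*(h - 3*I)*(h - 2*I)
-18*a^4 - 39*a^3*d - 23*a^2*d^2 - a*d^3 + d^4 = (-6*a + d)*(a + d)^2*(3*a + d)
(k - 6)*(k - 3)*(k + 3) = k^3 - 6*k^2 - 9*k + 54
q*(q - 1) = q^2 - q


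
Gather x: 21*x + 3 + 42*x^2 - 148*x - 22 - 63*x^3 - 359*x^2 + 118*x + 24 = -63*x^3 - 317*x^2 - 9*x + 5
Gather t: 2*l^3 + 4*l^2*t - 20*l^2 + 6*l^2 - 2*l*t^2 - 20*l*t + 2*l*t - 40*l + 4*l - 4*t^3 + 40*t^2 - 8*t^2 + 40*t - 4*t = 2*l^3 - 14*l^2 - 36*l - 4*t^3 + t^2*(32 - 2*l) + t*(4*l^2 - 18*l + 36)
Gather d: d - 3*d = -2*d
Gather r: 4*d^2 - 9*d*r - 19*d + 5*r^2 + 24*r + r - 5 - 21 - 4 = 4*d^2 - 19*d + 5*r^2 + r*(25 - 9*d) - 30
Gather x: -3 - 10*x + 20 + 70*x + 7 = 60*x + 24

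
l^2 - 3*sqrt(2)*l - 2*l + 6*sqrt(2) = (l - 2)*(l - 3*sqrt(2))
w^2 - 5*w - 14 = (w - 7)*(w + 2)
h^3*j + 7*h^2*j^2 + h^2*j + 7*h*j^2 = h*(h + 7*j)*(h*j + j)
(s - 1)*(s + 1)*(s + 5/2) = s^3 + 5*s^2/2 - s - 5/2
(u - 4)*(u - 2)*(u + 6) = u^3 - 28*u + 48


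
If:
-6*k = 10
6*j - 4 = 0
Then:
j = 2/3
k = -5/3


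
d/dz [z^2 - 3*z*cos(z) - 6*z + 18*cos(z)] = 3*z*sin(z) + 2*z - 18*sin(z) - 3*cos(z) - 6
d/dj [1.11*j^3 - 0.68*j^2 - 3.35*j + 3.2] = 3.33*j^2 - 1.36*j - 3.35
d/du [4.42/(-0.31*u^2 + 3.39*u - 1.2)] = (2.7404*u - 14.9838)/(0.31*u^2 - 3.39*u + 1.2)^2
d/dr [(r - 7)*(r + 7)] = 2*r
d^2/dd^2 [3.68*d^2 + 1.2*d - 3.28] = 7.36000000000000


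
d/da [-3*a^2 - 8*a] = -6*a - 8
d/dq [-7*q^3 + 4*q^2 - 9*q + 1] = -21*q^2 + 8*q - 9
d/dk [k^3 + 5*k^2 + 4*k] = 3*k^2 + 10*k + 4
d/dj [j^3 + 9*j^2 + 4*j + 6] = 3*j^2 + 18*j + 4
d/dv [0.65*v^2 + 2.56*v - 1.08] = 1.3*v + 2.56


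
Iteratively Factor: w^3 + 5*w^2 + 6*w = (w + 3)*(w^2 + 2*w) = w*(w + 3)*(w + 2)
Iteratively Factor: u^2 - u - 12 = (u + 3)*(u - 4)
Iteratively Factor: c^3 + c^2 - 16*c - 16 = (c + 1)*(c^2 - 16) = (c + 1)*(c + 4)*(c - 4)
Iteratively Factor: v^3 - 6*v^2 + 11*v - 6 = (v - 1)*(v^2 - 5*v + 6) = (v - 2)*(v - 1)*(v - 3)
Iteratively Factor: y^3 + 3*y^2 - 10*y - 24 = (y + 2)*(y^2 + y - 12) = (y + 2)*(y + 4)*(y - 3)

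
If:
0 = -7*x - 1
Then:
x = -1/7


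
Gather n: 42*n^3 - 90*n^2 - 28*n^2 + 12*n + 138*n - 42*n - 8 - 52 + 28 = 42*n^3 - 118*n^2 + 108*n - 32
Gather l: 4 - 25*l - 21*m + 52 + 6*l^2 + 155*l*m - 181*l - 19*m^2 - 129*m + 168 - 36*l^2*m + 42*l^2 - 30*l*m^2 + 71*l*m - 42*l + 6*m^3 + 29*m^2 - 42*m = l^2*(48 - 36*m) + l*(-30*m^2 + 226*m - 248) + 6*m^3 + 10*m^2 - 192*m + 224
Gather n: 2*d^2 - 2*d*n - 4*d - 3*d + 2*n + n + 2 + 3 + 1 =2*d^2 - 7*d + n*(3 - 2*d) + 6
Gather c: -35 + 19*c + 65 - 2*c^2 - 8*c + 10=-2*c^2 + 11*c + 40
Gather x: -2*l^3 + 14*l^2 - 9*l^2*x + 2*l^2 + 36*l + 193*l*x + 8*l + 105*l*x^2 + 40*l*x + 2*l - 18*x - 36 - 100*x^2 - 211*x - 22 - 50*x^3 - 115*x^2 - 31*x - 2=-2*l^3 + 16*l^2 + 46*l - 50*x^3 + x^2*(105*l - 215) + x*(-9*l^2 + 233*l - 260) - 60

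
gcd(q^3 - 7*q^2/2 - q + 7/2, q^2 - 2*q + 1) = q - 1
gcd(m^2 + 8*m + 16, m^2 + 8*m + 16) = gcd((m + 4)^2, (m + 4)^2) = m^2 + 8*m + 16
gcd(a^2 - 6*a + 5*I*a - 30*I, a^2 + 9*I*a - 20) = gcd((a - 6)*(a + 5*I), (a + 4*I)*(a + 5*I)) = a + 5*I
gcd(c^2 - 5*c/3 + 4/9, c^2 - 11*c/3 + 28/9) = c - 4/3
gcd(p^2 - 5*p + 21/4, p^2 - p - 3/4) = p - 3/2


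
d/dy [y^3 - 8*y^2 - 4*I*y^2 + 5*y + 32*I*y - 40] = 3*y^2 - 16*y - 8*I*y + 5 + 32*I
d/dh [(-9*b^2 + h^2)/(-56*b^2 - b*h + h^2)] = (-2*h*(56*b^2 + b*h - h^2) - (b - 2*h)*(9*b^2 - h^2))/(56*b^2 + b*h - h^2)^2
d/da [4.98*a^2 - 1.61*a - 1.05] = 9.96*a - 1.61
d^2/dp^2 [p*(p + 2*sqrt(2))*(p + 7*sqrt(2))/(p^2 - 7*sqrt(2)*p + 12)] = 96*(5*p^3 - 12*sqrt(2)*p^2 - 12*p + 76*sqrt(2))/(p^6 - 21*sqrt(2)*p^5 + 330*p^4 - 1190*sqrt(2)*p^3 + 3960*p^2 - 3024*sqrt(2)*p + 1728)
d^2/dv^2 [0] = 0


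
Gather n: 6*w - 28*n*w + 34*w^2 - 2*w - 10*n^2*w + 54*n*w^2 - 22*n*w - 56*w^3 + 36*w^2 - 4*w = -10*n^2*w + n*(54*w^2 - 50*w) - 56*w^3 + 70*w^2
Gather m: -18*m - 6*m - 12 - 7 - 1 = -24*m - 20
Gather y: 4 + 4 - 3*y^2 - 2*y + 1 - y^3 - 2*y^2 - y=-y^3 - 5*y^2 - 3*y + 9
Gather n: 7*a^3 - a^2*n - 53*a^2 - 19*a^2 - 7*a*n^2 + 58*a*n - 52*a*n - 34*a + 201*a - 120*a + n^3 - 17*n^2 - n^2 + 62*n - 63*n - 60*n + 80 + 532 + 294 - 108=7*a^3 - 72*a^2 + 47*a + n^3 + n^2*(-7*a - 18) + n*(-a^2 + 6*a - 61) + 798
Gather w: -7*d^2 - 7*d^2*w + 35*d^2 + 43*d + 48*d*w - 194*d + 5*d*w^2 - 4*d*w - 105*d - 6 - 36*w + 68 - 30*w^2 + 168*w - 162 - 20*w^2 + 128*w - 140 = 28*d^2 - 256*d + w^2*(5*d - 50) + w*(-7*d^2 + 44*d + 260) - 240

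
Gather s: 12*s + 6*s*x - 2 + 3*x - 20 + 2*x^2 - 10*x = s*(6*x + 12) + 2*x^2 - 7*x - 22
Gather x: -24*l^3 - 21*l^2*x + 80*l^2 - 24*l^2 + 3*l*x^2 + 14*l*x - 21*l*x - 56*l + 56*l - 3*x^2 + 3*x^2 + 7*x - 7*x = -24*l^3 + 56*l^2 + 3*l*x^2 + x*(-21*l^2 - 7*l)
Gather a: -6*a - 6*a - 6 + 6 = -12*a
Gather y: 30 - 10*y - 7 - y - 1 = 22 - 11*y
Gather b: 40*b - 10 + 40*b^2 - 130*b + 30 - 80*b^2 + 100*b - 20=-40*b^2 + 10*b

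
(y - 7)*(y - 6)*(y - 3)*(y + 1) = y^4 - 15*y^3 + 65*y^2 - 45*y - 126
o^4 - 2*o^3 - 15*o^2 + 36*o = o*(o - 3)^2*(o + 4)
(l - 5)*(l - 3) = l^2 - 8*l + 15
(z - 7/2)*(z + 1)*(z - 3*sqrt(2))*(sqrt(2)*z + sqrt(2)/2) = sqrt(2)*z^4 - 6*z^3 - 2*sqrt(2)*z^3 - 19*sqrt(2)*z^2/4 + 12*z^2 - 7*sqrt(2)*z/4 + 57*z/2 + 21/2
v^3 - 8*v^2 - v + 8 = (v - 8)*(v - 1)*(v + 1)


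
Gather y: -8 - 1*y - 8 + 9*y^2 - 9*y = 9*y^2 - 10*y - 16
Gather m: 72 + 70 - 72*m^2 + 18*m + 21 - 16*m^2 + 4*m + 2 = -88*m^2 + 22*m + 165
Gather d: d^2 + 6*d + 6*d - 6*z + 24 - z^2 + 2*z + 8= d^2 + 12*d - z^2 - 4*z + 32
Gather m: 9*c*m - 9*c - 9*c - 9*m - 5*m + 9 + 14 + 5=-18*c + m*(9*c - 14) + 28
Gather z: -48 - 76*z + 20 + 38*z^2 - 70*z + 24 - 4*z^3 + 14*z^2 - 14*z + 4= -4*z^3 + 52*z^2 - 160*z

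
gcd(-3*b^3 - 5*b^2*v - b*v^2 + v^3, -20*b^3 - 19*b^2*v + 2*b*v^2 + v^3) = b + v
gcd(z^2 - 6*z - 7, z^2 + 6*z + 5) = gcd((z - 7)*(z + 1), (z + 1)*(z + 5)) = z + 1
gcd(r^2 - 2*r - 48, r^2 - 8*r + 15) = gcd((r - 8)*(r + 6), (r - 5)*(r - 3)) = 1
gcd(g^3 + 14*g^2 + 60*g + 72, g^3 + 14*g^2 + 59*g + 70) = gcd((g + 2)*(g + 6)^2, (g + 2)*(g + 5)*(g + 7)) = g + 2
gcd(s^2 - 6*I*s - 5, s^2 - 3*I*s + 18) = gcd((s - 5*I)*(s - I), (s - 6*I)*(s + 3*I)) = 1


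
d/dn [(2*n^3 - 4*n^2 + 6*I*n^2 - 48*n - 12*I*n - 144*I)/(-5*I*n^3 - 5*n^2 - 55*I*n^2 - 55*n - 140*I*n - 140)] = (n^2*(8 + 26*I) - 44*n - 336 + 78*I)/(5*n^4 + n^3*(70 - 10*I) + n^2*(240 - 140*I) + n*(-70 - 490*I) - 245)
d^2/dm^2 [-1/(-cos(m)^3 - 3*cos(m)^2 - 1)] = 3*(3*(1 - cos(4*m))*(cos(m) + 2)^2 + (cos(m) + 8*cos(2*m) + 3*cos(3*m))*(cos(m)^3 + 3*cos(m)^2 + 1))/(4*(cos(m)^3 + 3*cos(m)^2 + 1)^3)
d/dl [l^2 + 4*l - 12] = 2*l + 4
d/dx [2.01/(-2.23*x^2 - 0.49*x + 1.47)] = (8.9646*x + 0.9849)/(2.23*x^2 + 0.49*x - 1.47)^2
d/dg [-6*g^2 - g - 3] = -12*g - 1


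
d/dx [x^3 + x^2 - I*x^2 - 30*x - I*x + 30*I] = 3*x^2 + 2*x*(1 - I) - 30 - I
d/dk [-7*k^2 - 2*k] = -14*k - 2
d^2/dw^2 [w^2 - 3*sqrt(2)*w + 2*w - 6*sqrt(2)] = 2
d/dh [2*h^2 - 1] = 4*h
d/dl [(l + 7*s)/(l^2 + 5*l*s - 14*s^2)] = -1/(l^2 - 4*l*s + 4*s^2)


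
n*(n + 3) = n^2 + 3*n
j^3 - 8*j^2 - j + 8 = (j - 8)*(j - 1)*(j + 1)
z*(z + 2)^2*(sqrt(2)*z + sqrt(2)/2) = sqrt(2)*z^4 + 9*sqrt(2)*z^3/2 + 6*sqrt(2)*z^2 + 2*sqrt(2)*z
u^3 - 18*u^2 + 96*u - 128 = (u - 8)^2*(u - 2)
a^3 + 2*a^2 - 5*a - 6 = (a - 2)*(a + 1)*(a + 3)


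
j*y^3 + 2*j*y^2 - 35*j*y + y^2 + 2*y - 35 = (y - 5)*(y + 7)*(j*y + 1)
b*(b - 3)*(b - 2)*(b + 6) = b^4 + b^3 - 24*b^2 + 36*b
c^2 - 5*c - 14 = (c - 7)*(c + 2)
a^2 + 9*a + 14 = (a + 2)*(a + 7)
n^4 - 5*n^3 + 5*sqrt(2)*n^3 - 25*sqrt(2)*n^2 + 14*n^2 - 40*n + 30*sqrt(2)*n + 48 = (n - 3)*(n - 2)*(n + sqrt(2))*(n + 4*sqrt(2))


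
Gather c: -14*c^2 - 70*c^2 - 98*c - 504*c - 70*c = -84*c^2 - 672*c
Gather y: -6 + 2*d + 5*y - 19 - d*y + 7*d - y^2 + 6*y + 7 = 9*d - y^2 + y*(11 - d) - 18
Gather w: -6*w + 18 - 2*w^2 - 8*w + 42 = -2*w^2 - 14*w + 60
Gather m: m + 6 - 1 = m + 5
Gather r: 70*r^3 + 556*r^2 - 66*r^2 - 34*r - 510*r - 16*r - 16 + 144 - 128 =70*r^3 + 490*r^2 - 560*r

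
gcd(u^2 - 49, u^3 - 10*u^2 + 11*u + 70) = u - 7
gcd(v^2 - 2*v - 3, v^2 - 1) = v + 1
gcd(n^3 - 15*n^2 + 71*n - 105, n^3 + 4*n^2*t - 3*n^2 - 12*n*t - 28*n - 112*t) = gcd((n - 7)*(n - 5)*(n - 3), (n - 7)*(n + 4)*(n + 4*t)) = n - 7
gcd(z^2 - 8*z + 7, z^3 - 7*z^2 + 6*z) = z - 1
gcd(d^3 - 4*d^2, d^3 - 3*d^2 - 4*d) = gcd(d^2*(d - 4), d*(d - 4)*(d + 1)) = d^2 - 4*d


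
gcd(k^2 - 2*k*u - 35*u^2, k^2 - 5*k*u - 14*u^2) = -k + 7*u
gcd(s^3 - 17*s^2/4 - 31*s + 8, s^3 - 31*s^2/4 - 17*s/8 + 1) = s^2 - 33*s/4 + 2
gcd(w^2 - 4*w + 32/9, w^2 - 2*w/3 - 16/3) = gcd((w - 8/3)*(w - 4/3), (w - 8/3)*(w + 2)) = w - 8/3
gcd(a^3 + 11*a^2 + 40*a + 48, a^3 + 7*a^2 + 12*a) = a^2 + 7*a + 12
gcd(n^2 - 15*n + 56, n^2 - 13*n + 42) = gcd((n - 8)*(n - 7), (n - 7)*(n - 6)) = n - 7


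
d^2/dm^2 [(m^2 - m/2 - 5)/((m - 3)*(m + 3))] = (-m^3 + 24*m^2 - 27*m + 72)/(m^6 - 27*m^4 + 243*m^2 - 729)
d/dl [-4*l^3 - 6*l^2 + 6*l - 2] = -12*l^2 - 12*l + 6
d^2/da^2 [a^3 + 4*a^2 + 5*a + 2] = 6*a + 8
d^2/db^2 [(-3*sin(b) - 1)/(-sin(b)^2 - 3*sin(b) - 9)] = (-3*sin(b)^5 + 5*sin(b)^4 + 159*sin(b)^3 + 114*sin(b)^2 - 360*sin(b) - 162)/(sin(b)^2 + 3*sin(b) + 9)^3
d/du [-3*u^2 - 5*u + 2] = -6*u - 5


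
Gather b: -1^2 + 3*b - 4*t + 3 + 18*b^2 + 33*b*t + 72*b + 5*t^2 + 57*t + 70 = 18*b^2 + b*(33*t + 75) + 5*t^2 + 53*t + 72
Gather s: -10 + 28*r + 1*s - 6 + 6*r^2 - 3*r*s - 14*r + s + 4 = 6*r^2 + 14*r + s*(2 - 3*r) - 12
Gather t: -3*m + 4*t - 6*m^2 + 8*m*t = -6*m^2 - 3*m + t*(8*m + 4)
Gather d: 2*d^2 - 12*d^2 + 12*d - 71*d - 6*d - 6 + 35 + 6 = -10*d^2 - 65*d + 35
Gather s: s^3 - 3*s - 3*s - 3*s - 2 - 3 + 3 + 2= s^3 - 9*s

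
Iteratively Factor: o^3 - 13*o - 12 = (o - 4)*(o^2 + 4*o + 3) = (o - 4)*(o + 3)*(o + 1)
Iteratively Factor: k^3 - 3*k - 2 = (k + 1)*(k^2 - k - 2) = (k + 1)^2*(k - 2)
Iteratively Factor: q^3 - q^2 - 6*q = (q)*(q^2 - q - 6) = q*(q - 3)*(q + 2)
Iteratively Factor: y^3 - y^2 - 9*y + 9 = (y - 1)*(y^2 - 9) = (y - 1)*(y + 3)*(y - 3)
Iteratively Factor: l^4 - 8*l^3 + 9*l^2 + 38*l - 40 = (l - 1)*(l^3 - 7*l^2 + 2*l + 40) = (l - 5)*(l - 1)*(l^2 - 2*l - 8) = (l - 5)*(l - 4)*(l - 1)*(l + 2)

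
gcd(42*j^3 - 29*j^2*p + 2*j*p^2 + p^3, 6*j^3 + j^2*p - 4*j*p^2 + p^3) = 6*j^2 - 5*j*p + p^2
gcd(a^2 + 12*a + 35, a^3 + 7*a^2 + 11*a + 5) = a + 5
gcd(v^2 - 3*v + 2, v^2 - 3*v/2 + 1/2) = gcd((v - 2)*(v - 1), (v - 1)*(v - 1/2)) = v - 1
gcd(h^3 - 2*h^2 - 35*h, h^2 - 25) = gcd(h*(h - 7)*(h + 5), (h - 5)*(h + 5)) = h + 5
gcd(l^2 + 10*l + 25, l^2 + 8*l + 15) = l + 5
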